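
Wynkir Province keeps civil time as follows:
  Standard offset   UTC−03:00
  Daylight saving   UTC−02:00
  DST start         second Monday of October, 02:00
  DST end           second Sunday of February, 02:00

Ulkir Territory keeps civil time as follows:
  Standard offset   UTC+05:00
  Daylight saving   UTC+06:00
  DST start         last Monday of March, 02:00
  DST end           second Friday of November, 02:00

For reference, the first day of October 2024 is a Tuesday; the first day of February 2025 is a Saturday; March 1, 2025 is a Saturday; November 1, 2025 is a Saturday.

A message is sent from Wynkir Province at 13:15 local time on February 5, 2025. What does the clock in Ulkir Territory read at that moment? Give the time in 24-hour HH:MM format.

20:15

1 October 2024 is a Tuesday, so the first Monday is October 7 and the second is October 14.
1 February 2025 is a Saturday, so the first Sunday is February 2 and the second is February 9.
February 5, 2025 lies within the daylight-saving period (14 October 2024 – 9 February 2025), so Wynkir Province is on daylight time, UTC−02:00.
13:15 Wynkir Province + 2h = 15:15 UTC.
1 March 2025 is a Saturday, so Mondays fall on 3, 10, 17, 24, 31; the last is March 31.
1 November 2025 is a Saturday, so the first Friday is November 7 and the second is November 14.
At the standard offset (UTC+05:00), 15:15 UTC + 5h = 20:15 Ulkir Territory standard time.
The standard-time date in Ulkir Territory, February 5, 2025, is outside the daylight-saving period (31 March – 14 November), so Ulkir Territory is on standard time, UTC+05:00.
15:15 UTC + 5h = 20:15 Ulkir Territory.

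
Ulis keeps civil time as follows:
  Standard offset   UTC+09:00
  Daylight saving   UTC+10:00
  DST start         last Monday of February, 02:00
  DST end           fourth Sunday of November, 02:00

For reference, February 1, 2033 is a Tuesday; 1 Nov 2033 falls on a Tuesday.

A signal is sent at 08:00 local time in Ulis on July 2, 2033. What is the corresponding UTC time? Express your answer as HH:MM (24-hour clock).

22:00

1 February 2033 is a Tuesday, so Mondays fall on 7, 14, 21, 28; the last is February 28.
1 November 2033 is a Tuesday, so the first Sunday is November 6 and the fourth is November 27.
July 2, 2033 lies within the daylight-saving period (28 February – 27 November), so Ulis is on daylight time, UTC+10:00.
08:00 local − 10h = 22:00 UTC (rolling into the previous day, 1 July 2033).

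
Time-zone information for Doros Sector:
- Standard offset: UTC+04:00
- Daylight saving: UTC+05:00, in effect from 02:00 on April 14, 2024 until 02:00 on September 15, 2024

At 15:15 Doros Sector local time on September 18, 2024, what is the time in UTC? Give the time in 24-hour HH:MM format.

Daylight saving runs 14 April – 15 September; September 18, 2024 is outside that window, so Doros Sector is on standard time at UTC+04:00.
15:15 local − 4h = 11:15 UTC.

11:15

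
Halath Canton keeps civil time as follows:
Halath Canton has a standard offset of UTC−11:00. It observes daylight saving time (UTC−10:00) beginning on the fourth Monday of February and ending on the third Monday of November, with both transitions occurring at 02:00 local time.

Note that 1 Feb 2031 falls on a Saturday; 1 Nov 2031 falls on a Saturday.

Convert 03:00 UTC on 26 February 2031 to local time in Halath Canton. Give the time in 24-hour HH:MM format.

1 February 2031 is a Saturday, so the first Monday is February 3 and the fourth is February 24.
1 November 2031 is a Saturday, so the first Monday is November 3 and the third is November 17.
At the standard offset (UTC−11:00), 03:00 UTC − 11h = 16:00 Halath Canton standard time (rolling into the previous day, 25 February 2031).
The standard-time date in Halath Canton, 25 February 2031, lies within the daylight-saving period (24 February – 17 November), so Halath Canton is on daylight time, UTC−10:00.
03:00 UTC − 10h = 17:00 local (rolling into the previous day, 25 February 2031).

17:00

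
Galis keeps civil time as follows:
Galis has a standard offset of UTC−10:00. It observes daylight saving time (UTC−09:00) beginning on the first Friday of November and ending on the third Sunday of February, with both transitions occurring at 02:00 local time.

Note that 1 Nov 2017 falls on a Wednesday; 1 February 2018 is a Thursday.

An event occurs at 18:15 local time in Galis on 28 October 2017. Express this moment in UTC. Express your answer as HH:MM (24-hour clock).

04:15

1 November 2017 is a Wednesday, so the first Friday is November 3.
1 February 2018 is a Thursday, so the first Sunday is February 4 and the third is February 18.
28 October 2017 is outside the daylight-saving period (3 November 2017 – 18 February 2018), so Galis is on standard time, UTC−10:00.
18:15 local + 10h = 04:15 UTC (rolling into the next day, 29 October 2017).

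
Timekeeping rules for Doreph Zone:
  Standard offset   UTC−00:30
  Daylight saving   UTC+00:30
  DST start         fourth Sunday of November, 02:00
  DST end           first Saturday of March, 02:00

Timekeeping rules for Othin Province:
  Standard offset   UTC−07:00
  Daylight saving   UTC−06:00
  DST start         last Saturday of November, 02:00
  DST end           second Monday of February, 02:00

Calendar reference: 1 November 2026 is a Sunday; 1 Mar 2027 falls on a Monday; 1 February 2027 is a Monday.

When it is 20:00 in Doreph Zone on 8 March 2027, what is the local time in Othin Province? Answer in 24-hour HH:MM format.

1 November 2026 is a Sunday, so the first Sunday is November 1 and the fourth is November 22.
1 March 2027 is a Monday, so the first Saturday is March 6.
8 March 2027 does not fall between 22 November 2026 and 6 March 2027, so daylight saving is not in effect and Doreph Zone is at UTC−00:30.
20:00 Doreph Zone + 0h30m = 20:30 UTC.
1 November 2026 is a Sunday, so Saturdays fall on 7, 14, 21, 28; the last is November 28.
1 February 2027 is a Monday, so the first Monday is February 1 and the second is February 8.
At the standard offset (UTC−07:00), 20:30 UTC − 7h = 13:30 Othin Province standard time.
The standard-time date in Othin Province, 8 March 2027, does not fall between 28 November 2026 and 8 February 2027, so daylight saving is not in effect and Othin Province is at UTC−07:00.
20:30 UTC − 7h = 13:30 Othin Province.

13:30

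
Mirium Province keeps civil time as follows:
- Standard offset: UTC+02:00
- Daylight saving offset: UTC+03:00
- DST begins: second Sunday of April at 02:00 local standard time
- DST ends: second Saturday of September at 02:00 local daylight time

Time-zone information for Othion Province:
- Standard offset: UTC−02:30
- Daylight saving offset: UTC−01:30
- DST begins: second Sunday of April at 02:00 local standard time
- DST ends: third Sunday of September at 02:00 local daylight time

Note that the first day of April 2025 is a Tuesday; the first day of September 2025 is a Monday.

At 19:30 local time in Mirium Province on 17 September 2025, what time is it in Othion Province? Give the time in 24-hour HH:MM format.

16:00

1 April 2025 is a Tuesday, so the first Sunday is April 6 and the second is April 13.
1 September 2025 is a Monday, so the first Saturday is September 6 and the second is September 13.
Daylight saving runs 13 April – 13 September; 17 September 2025 is outside that window, so Mirium Province is on standard time at UTC+02:00.
19:30 Mirium Province − 2h = 17:30 UTC.
1 April 2025 is a Tuesday, so the first Sunday is April 6 and the second is April 13.
1 September 2025 is a Monday, so the first Sunday is September 7 and the third is September 21.
At the standard offset (UTC−02:30), 17:30 UTC − 2h30m = 15:00 Othion Province standard time.
The standard-time date in Othion Province, 17 September 2025, falls between 13 April and 21 September, so daylight saving is in effect and Othion Province is at UTC−01:30.
17:30 UTC − 1h30m = 16:00 Othion Province.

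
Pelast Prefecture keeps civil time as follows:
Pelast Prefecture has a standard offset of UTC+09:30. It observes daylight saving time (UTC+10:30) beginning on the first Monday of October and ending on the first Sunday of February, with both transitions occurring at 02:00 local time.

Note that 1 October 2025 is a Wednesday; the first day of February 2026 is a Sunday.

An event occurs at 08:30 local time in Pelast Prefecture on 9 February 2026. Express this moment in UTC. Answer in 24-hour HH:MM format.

23:00

1 October 2025 is a Wednesday, so the first Monday is October 6.
1 February 2026 is a Sunday, so the first Sunday is February 1.
9 February 2026 is outside the daylight-saving period (6 October 2025 – 1 February 2026), so Pelast Prefecture is on standard time, UTC+09:30.
08:30 local − 9h30m = 23:00 UTC (rolling into the previous day, 8 February 2026).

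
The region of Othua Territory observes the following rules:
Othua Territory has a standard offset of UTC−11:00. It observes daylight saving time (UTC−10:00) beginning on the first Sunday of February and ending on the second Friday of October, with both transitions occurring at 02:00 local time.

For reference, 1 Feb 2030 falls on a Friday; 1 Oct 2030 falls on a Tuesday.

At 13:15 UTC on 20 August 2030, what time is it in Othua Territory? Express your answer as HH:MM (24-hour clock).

1 February 2030 is a Friday, so the first Sunday is February 3.
1 October 2030 is a Tuesday, so the first Friday is October 4 and the second is October 11.
At the standard offset (UTC−11:00), 13:15 UTC − 11h = 02:15 Othua Territory standard time.
The standard-time date in Othua Territory, 20 August 2030, lies within the daylight-saving period (3 February – 11 October), so Othua Territory is on daylight time, UTC−10:00.
13:15 UTC − 10h = 03:15 local.

03:15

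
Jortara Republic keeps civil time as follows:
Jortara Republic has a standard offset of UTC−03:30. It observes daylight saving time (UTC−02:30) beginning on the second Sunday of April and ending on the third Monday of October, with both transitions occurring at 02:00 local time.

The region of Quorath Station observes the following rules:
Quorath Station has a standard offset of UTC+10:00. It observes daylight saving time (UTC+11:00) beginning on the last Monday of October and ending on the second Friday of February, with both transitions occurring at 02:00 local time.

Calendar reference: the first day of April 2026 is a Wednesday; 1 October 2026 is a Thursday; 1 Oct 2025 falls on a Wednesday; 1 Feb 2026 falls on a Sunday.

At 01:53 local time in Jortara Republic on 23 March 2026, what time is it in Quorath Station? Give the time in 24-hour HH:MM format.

15:23

1 April 2026 is a Wednesday, so the first Sunday is April 5 and the second is April 12.
1 October 2026 is a Thursday, so the first Monday is October 5 and the third is October 19.
Daylight saving runs 12 April – 19 October; 23 March 2026 is outside that window, so Jortara Republic is on standard time at UTC−03:30.
01:53 Jortara Republic + 3h30m = 05:23 UTC.
1 October 2025 is a Wednesday, so Mondays fall on 6, 13, 20, 27; the last is October 27.
1 February 2026 is a Sunday, so the first Friday is February 6 and the second is February 13.
At the standard offset (UTC+10:00), 05:23 UTC + 10h = 15:23 Quorath Station standard time.
The standard-time date in Quorath Station, 23 March 2026, does not fall between 27 October 2025 and 13 February 2026, so daylight saving is not in effect and Quorath Station is at UTC+10:00.
05:23 UTC + 10h = 15:23 Quorath Station.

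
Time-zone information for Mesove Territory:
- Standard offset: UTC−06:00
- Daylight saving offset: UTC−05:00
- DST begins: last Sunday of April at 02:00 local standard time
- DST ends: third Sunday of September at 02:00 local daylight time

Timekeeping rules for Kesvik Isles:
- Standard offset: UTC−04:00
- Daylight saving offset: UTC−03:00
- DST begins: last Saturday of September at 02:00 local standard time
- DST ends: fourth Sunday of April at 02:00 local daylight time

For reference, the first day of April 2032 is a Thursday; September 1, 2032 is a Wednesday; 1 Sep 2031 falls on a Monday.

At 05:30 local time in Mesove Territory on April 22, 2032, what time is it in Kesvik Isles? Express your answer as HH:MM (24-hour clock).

08:30

1 April 2032 is a Thursday, so Sundays fall on 4, 11, 18, 25; the last is April 25.
1 September 2032 is a Wednesday, so the first Sunday is September 5 and the third is September 19.
April 22, 2032 is outside the daylight-saving period (25 April – 19 September), so Mesove Territory is on standard time, UTC−06:00.
05:30 Mesove Territory + 6h = 11:30 UTC.
1 September 2031 is a Monday, so Saturdays fall on 6, 13, 20, 27; the last is September 27.
1 April 2032 is a Thursday, so the first Sunday is April 4 and the fourth is April 25.
At the standard offset (UTC−04:00), 11:30 UTC − 4h = 07:30 Kesvik Isles standard time.
Daylight saving runs 27 September 2031 – 25 April 2032; the standard-time date in Kesvik Isles, April 22, 2032, is inside that window, so Kesvik Isles is at UTC−03:00.
11:30 UTC − 3h = 08:30 Kesvik Isles.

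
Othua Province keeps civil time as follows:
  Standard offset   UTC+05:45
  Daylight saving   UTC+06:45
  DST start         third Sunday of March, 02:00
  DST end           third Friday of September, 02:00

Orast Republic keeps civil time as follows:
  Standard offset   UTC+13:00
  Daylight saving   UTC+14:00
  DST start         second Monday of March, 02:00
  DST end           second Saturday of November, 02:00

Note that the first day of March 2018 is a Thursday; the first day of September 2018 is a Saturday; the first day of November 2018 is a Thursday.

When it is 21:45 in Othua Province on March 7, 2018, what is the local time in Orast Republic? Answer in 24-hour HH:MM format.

05:00

1 March 2018 is a Thursday, so the first Sunday is March 4 and the third is March 18.
1 September 2018 is a Saturday, so the first Friday is September 7 and the third is September 21.
March 7, 2018 is outside the daylight-saving period (18 March – 21 September), so Othua Province is on standard time, UTC+05:45.
21:45 Othua Province − 5h45m = 16:00 UTC.
1 March 2018 is a Thursday, so the first Monday is March 5 and the second is March 12.
1 November 2018 is a Thursday, so the first Saturday is November 3 and the second is November 10.
At the standard offset (UTC+13:00), 16:00 UTC + 13h = 05:00 Orast Republic standard time (rolling into the next day, 8 March 2018).
The standard-time date in Orast Republic, March 8, 2018, is outside the daylight-saving period (12 March – 10 November), so Orast Republic is on standard time, UTC+13:00.
16:00 UTC + 13h = 05:00 Orast Republic (rolling into the next day, 8 March 2018).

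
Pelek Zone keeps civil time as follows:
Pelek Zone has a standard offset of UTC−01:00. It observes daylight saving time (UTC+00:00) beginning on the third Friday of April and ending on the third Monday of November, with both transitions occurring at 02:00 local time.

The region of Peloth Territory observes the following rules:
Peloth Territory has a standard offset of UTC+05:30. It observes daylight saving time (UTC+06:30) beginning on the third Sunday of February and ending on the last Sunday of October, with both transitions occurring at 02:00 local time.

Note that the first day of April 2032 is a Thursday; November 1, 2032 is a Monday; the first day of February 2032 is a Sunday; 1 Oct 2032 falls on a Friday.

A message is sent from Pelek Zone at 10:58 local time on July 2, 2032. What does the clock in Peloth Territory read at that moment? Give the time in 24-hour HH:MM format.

1 April 2032 is a Thursday, so the first Friday is April 2 and the third is April 16.
1 November 2032 is a Monday, so the first Monday is November 1 and the third is November 15.
Daylight saving runs 16 April – 15 November; July 2, 2032 is inside that window, so Pelek Zone is at UTC+00:00.
10:58 Pelek Zone − 0h = 10:58 UTC.
1 February 2032 is a Sunday, so the first Sunday is February 1 and the third is February 15.
1 October 2032 is a Friday, so Sundays fall on 3, 10, 17, 24, 31; the last is October 31.
At the standard offset (UTC+05:30), 10:58 UTC + 5h30m = 16:28 Peloth Territory standard time.
The standard-time date in Peloth Territory, July 2, 2032, falls between 15 February and 31 October, so daylight saving is in effect and Peloth Territory is at UTC+06:30.
10:58 UTC + 6h30m = 17:28 Peloth Territory.

17:28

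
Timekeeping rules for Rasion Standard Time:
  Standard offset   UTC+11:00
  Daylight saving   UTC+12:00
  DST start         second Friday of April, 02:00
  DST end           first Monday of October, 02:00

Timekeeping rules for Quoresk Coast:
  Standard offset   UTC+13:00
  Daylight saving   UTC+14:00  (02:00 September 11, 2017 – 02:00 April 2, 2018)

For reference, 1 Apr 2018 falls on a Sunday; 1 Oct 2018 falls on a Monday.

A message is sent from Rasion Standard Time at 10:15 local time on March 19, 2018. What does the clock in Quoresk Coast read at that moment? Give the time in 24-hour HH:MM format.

1 April 2018 is a Sunday, so the first Friday is April 6 and the second is April 13.
1 October 2018 is a Monday, so the first Monday is October 1.
Daylight saving runs 13 April – 1 October; March 19, 2018 is outside that window, so Rasion Standard Time is on standard time at UTC+11:00.
10:15 Rasion Standard Time − 11h = 23:15 UTC (rolling into the previous day, 18 March 2018).
At the standard offset (UTC+13:00), 23:15 UTC + 13h = 12:15 Quoresk Coast standard time (rolling into the next day, 19 March 2018).
The standard-time date in Quoresk Coast, March 19, 2018, falls between 11 September 2017 and 2 April 2018, so daylight saving is in effect and Quoresk Coast is at UTC+14:00.
23:15 UTC + 14h = 13:15 Quoresk Coast (rolling into the next day, 19 March 2018).

13:15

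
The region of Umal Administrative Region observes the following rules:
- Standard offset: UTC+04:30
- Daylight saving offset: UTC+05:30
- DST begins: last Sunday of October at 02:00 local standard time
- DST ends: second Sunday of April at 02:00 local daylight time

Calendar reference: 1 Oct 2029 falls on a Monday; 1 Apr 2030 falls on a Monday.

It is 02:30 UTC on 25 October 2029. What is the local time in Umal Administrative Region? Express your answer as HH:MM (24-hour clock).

07:00

1 October 2029 is a Monday, so Sundays fall on 7, 14, 21, 28; the last is October 28.
1 April 2030 is a Monday, so the first Sunday is April 7 and the second is April 14.
At the standard offset (UTC+04:30), 02:30 UTC + 4h30m = 07:00 Umal Administrative Region standard time.
The standard-time date in Umal Administrative Region, 25 October 2029, does not fall between 28 October 2029 and 14 April 2030, so daylight saving is not in effect and Umal Administrative Region is at UTC+04:30.
02:30 UTC + 4h30m = 07:00 local.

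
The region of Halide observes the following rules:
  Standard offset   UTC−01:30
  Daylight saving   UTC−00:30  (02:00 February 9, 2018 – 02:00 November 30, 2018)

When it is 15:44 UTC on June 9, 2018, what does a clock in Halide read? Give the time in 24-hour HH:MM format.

15:14

At the standard offset (UTC−01:30), 15:44 UTC − 1h30m = 14:14 Halide standard time.
Daylight saving runs 9 February – 30 November; the standard-time date in Halide, June 9, 2018, is inside that window, so Halide is at UTC−00:30.
15:44 UTC − 0h30m = 15:14 local.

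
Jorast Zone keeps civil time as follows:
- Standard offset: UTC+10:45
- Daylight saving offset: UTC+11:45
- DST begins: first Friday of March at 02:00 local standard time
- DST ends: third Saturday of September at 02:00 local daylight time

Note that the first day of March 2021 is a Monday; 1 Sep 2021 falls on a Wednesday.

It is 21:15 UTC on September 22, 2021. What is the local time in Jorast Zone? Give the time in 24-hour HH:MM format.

1 March 2021 is a Monday, so the first Friday is March 5.
1 September 2021 is a Wednesday, so the first Saturday is September 4 and the third is September 18.
At the standard offset (UTC+10:45), 21:15 UTC + 10h45m = 08:00 Jorast Zone standard time (rolling into the next day, 23 September 2021).
The standard-time date in Jorast Zone, September 23, 2021, is outside the daylight-saving period (5 March – 18 September), so Jorast Zone is on standard time, UTC+10:45.
21:15 UTC + 10h45m = 08:00 local (rolling into the next day, 23 September 2021).

08:00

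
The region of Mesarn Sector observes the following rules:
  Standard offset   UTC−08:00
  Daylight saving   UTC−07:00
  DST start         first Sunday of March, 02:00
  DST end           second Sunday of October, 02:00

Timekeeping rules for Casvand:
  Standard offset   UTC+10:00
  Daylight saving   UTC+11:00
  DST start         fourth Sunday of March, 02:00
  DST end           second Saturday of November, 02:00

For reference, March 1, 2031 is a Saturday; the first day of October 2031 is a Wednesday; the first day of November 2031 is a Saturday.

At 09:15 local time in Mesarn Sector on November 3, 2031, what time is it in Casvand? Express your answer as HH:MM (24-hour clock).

1 March 2031 is a Saturday, so the first Sunday is March 2.
1 October 2031 is a Wednesday, so the first Sunday is October 5 and the second is October 12.
November 3, 2031 is outside the daylight-saving period (2 March – 12 October), so Mesarn Sector is on standard time, UTC−08:00.
09:15 Mesarn Sector + 8h = 17:15 UTC.
1 March 2031 is a Saturday, so the first Sunday is March 2 and the fourth is March 23.
1 November 2031 is a Saturday, so the first Saturday is November 1 and the second is November 8.
At the standard offset (UTC+10:00), 17:15 UTC + 10h = 03:15 Casvand standard time (rolling into the next day, 4 November 2031).
Daylight saving runs 23 March – 8 November; the standard-time date in Casvand, November 4, 2031, is inside that window, so Casvand is at UTC+11:00.
17:15 UTC + 11h = 04:15 Casvand (rolling into the next day, 4 November 2031).

04:15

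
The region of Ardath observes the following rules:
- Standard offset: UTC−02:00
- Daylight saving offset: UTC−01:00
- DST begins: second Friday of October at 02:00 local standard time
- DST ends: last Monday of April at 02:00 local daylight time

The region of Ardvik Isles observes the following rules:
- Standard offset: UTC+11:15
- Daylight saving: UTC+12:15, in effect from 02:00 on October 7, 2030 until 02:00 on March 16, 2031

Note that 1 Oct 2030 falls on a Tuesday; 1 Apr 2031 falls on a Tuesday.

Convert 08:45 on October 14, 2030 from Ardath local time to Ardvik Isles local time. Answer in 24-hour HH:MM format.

1 October 2030 is a Tuesday, so the first Friday is October 4 and the second is October 11.
1 April 2031 is a Tuesday, so Mondays fall on 7, 14, 21, 28; the last is April 28.
Daylight saving runs 11 October 2030 – 28 April 2031; October 14, 2030 is inside that window, so Ardath is at UTC−01:00.
08:45 Ardath + 1h = 09:45 UTC.
At the standard offset (UTC+11:15), 09:45 UTC + 11h15m = 21:00 Ardvik Isles standard time.
The standard-time date in Ardvik Isles, October 14, 2030, lies within the daylight-saving period (7 October 2030 – 16 March 2031), so Ardvik Isles is on daylight time, UTC+12:15.
09:45 UTC + 12h15m = 22:00 Ardvik Isles.

22:00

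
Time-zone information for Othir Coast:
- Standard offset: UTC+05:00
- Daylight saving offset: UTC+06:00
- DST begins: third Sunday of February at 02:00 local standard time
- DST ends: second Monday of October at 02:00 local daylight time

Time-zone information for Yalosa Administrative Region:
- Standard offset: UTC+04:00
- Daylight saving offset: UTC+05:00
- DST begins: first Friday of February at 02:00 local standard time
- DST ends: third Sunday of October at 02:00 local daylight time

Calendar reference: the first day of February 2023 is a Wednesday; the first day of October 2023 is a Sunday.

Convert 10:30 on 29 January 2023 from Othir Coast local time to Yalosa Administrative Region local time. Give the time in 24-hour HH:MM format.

1 February 2023 is a Wednesday, so the first Sunday is February 5 and the third is February 19.
1 October 2023 is a Sunday, so the first Monday is October 2 and the second is October 9.
29 January 2023 does not fall between 19 February and 9 October, so daylight saving is not in effect and Othir Coast is at UTC+05:00.
10:30 Othir Coast − 5h = 05:30 UTC.
1 February 2023 is a Wednesday, so the first Friday is February 3.
1 October 2023 is a Sunday, so the first Sunday is October 1 and the third is October 15.
At the standard offset (UTC+04:00), 05:30 UTC + 4h = 09:30 Yalosa Administrative Region standard time.
The standard-time date in Yalosa Administrative Region, 29 January 2023, is outside the daylight-saving period (3 February – 15 October), so Yalosa Administrative Region is on standard time, UTC+04:00.
05:30 UTC + 4h = 09:30 Yalosa Administrative Region.

09:30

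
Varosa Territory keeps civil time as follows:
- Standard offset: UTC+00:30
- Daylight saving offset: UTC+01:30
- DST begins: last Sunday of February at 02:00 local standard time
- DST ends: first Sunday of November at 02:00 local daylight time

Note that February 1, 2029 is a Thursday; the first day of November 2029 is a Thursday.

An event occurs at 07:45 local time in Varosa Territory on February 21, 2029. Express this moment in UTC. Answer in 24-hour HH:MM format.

07:15

1 February 2029 is a Thursday, so Sundays fall on 4, 11, 18, 25; the last is February 25.
1 November 2029 is a Thursday, so the first Sunday is November 4.
February 21, 2029 is outside the daylight-saving period (25 February – 4 November), so Varosa Territory is on standard time, UTC+00:30.
07:45 local − 0h30m = 07:15 UTC.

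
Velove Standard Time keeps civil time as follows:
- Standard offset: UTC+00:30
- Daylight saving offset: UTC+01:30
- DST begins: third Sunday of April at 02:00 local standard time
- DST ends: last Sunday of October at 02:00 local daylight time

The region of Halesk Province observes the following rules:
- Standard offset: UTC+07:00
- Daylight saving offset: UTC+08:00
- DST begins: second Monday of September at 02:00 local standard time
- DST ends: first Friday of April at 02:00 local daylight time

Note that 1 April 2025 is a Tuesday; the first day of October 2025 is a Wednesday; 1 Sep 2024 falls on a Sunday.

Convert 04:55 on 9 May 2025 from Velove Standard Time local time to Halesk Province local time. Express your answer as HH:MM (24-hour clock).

1 April 2025 is a Tuesday, so the first Sunday is April 6 and the third is April 20.
1 October 2025 is a Wednesday, so Sundays fall on 5, 12, 19, 26; the last is October 26.
9 May 2025 falls between 20 April and 26 October, so daylight saving is in effect and Velove Standard Time is at UTC+01:30.
04:55 Velove Standard Time − 1h30m = 03:25 UTC.
1 September 2024 is a Sunday, so the first Monday is September 2 and the second is September 9.
1 April 2025 is a Tuesday, so the first Friday is April 4.
At the standard offset (UTC+07:00), 03:25 UTC + 7h = 10:25 Halesk Province standard time.
The standard-time date in Halesk Province, 9 May 2025, does not fall between 9 September 2024 and 4 April 2025, so daylight saving is not in effect and Halesk Province is at UTC+07:00.
03:25 UTC + 7h = 10:25 Halesk Province.

10:25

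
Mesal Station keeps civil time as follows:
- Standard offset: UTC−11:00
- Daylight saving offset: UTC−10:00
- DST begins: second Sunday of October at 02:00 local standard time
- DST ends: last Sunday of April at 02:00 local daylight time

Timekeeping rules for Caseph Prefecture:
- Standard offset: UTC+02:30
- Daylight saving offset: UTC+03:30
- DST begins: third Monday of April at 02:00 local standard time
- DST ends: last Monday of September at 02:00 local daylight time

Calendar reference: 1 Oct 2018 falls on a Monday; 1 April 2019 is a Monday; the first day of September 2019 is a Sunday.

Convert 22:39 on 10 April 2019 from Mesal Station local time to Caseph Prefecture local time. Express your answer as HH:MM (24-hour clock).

1 October 2018 is a Monday, so the first Sunday is October 7 and the second is October 14.
1 April 2019 is a Monday, so Sundays fall on 7, 14, 21, 28; the last is April 28.
10 April 2019 falls between 14 October 2018 and 28 April 2019, so daylight saving is in effect and Mesal Station is at UTC−10:00.
22:39 Mesal Station + 10h = 08:39 UTC (rolling into the next day, 11 April 2019).
1 April 2019 is a Monday, so the first Monday is April 1 and the third is April 15.
1 September 2019 is a Sunday, so Mondays fall on 2, 9, 16, 23, 30; the last is September 30.
At the standard offset (UTC+02:30), 08:39 UTC + 2h30m = 11:09 Caseph Prefecture standard time.
The standard-time date in Caseph Prefecture, 11 April 2019, does not fall between 15 April and 30 September, so daylight saving is not in effect and Caseph Prefecture is at UTC+02:30.
08:39 UTC + 2h30m = 11:09 Caseph Prefecture.

11:09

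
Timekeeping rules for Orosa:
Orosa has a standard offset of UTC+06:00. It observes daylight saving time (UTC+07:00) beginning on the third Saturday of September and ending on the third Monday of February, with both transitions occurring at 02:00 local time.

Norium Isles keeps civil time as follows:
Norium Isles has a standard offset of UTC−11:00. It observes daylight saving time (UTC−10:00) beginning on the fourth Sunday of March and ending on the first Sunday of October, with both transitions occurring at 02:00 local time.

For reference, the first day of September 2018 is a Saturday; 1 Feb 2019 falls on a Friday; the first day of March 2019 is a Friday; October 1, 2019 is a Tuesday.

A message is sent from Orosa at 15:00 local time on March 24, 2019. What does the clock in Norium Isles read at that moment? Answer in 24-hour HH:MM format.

1 September 2018 is a Saturday, so the first Saturday is September 1 and the third is September 15.
1 February 2019 is a Friday, so the first Monday is February 4 and the third is February 18.
March 24, 2019 is outside the daylight-saving period (15 September 2018 – 18 February 2019), so Orosa is on standard time, UTC+06:00.
15:00 Orosa − 6h = 09:00 UTC.
1 March 2019 is a Friday, so the first Sunday is March 3 and the fourth is March 24.
1 October 2019 is a Tuesday, so the first Sunday is October 6.
At the standard offset (UTC−11:00), 09:00 UTC − 11h = 22:00 Norium Isles standard time (rolling into the previous day, 23 March 2019).
The standard-time date in Norium Isles, March 23, 2019, is outside the daylight-saving period (24 March – 6 October), so Norium Isles is on standard time, UTC−11:00.
09:00 UTC − 11h = 22:00 Norium Isles (rolling into the previous day, 23 March 2019).

22:00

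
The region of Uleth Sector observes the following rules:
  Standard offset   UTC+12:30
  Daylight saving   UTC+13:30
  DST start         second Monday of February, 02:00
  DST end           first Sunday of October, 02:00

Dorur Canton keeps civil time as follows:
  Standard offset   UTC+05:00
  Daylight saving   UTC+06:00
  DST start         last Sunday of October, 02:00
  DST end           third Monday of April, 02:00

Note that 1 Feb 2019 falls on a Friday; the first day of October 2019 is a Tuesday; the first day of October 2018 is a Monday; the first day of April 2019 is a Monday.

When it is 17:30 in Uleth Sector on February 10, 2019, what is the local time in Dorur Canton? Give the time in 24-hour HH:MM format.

1 February 2019 is a Friday, so the first Monday is February 4 and the second is February 11.
1 October 2019 is a Tuesday, so the first Sunday is October 6.
February 10, 2019 does not fall between 11 February and 6 October, so daylight saving is not in effect and Uleth Sector is at UTC+12:30.
17:30 Uleth Sector − 12h30m = 05:00 UTC.
1 October 2018 is a Monday, so Sundays fall on 7, 14, 21, 28; the last is October 28.
1 April 2019 is a Monday, so the first Monday is April 1 and the third is April 15.
At the standard offset (UTC+05:00), 05:00 UTC + 5h = 10:00 Dorur Canton standard time.
Daylight saving runs 28 October 2018 – 15 April 2019; the standard-time date in Dorur Canton, February 10, 2019, is inside that window, so Dorur Canton is at UTC+06:00.
05:00 UTC + 6h = 11:00 Dorur Canton.

11:00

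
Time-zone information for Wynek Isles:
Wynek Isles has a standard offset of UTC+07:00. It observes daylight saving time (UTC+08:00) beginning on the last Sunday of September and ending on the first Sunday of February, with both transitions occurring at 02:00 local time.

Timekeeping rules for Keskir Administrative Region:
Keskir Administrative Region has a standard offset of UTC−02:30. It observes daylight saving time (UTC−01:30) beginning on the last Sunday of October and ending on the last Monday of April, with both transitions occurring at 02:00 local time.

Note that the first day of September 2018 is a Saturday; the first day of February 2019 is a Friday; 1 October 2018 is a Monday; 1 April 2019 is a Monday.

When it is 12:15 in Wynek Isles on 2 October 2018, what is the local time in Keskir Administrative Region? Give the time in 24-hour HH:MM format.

01:45

1 September 2018 is a Saturday, so Sundays fall on 2, 9, 16, 23, 30; the last is September 30.
1 February 2019 is a Friday, so the first Sunday is February 3.
Daylight saving runs 30 September 2018 – 3 February 2019; 2 October 2018 is inside that window, so Wynek Isles is at UTC+08:00.
12:15 Wynek Isles − 8h = 04:15 UTC.
1 October 2018 is a Monday, so Sundays fall on 7, 14, 21, 28; the last is October 28.
1 April 2019 is a Monday, so Mondays fall on 1, 8, 15, 22, 29; the last is April 29.
At the standard offset (UTC−02:30), 04:15 UTC − 2h30m = 01:45 Keskir Administrative Region standard time.
The standard-time date in Keskir Administrative Region, 2 October 2018, does not fall between 28 October 2018 and 29 April 2019, so daylight saving is not in effect and Keskir Administrative Region is at UTC−02:30.
04:15 UTC − 2h30m = 01:45 Keskir Administrative Region.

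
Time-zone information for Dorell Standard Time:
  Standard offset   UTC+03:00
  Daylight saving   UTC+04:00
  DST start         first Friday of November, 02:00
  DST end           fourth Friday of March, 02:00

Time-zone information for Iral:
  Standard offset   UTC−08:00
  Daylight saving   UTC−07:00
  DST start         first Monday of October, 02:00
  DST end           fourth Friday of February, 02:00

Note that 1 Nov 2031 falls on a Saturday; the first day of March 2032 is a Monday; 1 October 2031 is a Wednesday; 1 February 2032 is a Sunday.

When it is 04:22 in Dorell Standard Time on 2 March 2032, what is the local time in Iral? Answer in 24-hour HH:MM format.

16:22

1 November 2031 is a Saturday, so the first Friday is November 7.
1 March 2032 is a Monday, so the first Friday is March 5 and the fourth is March 26.
2 March 2032 lies within the daylight-saving period (7 November 2031 – 26 March 2032), so Dorell Standard Time is on daylight time, UTC+04:00.
04:22 Dorell Standard Time − 4h = 00:22 UTC.
1 October 2031 is a Wednesday, so the first Monday is October 6.
1 February 2032 is a Sunday, so the first Friday is February 6 and the fourth is February 27.
At the standard offset (UTC−08:00), 00:22 UTC − 8h = 16:22 Iral standard time (rolling into the previous day, 1 March 2032).
The standard-time date in Iral, 1 March 2032, does not fall between 6 October 2031 and 27 February 2032, so daylight saving is not in effect and Iral is at UTC−08:00.
00:22 UTC − 8h = 16:22 Iral (rolling into the previous day, 1 March 2032).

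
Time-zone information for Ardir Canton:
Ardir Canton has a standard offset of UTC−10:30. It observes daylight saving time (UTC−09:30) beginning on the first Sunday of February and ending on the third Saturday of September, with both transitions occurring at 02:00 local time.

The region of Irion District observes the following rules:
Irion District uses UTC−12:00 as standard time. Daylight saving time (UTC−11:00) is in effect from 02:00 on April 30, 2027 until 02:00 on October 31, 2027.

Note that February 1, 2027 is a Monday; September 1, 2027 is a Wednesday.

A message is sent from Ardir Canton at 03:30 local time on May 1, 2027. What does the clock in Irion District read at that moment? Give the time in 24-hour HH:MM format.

02:00

1 February 2027 is a Monday, so the first Sunday is February 7.
1 September 2027 is a Wednesday, so the first Saturday is September 4 and the third is September 18.
Daylight saving runs 7 February – 18 September; May 1, 2027 is inside that window, so Ardir Canton is at UTC−09:30.
03:30 Ardir Canton + 9h30m = 13:00 UTC.
At the standard offset (UTC−12:00), 13:00 UTC − 12h = 01:00 Irion District standard time.
Daylight saving runs 30 April – 31 October; the standard-time date in Irion District, May 1, 2027, is inside that window, so Irion District is at UTC−11:00.
13:00 UTC − 11h = 02:00 Irion District.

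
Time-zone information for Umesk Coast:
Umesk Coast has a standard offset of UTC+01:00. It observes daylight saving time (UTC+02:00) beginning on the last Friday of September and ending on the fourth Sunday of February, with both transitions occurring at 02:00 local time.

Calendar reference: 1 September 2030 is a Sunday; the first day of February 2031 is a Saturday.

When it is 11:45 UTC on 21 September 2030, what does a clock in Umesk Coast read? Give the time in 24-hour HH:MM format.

12:45

1 September 2030 is a Sunday, so Fridays fall on 6, 13, 20, 27; the last is September 27.
1 February 2031 is a Saturday, so the first Sunday is February 2 and the fourth is February 23.
At the standard offset (UTC+01:00), 11:45 UTC + 1h = 12:45 Umesk Coast standard time.
The standard-time date in Umesk Coast, 21 September 2030, does not fall between 27 September 2030 and 23 February 2031, so daylight saving is not in effect and Umesk Coast is at UTC+01:00.
11:45 UTC + 1h = 12:45 local.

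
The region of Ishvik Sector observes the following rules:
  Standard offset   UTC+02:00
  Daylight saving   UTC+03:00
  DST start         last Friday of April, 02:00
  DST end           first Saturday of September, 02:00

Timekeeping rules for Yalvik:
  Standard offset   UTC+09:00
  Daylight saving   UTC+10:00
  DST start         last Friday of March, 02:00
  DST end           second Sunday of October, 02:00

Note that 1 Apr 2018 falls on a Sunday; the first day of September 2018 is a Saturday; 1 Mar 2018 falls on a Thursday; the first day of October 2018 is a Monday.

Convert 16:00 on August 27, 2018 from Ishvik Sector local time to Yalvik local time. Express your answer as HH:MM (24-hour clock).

23:00

1 April 2018 is a Sunday, so Fridays fall on 6, 13, 20, 27; the last is April 27.
1 September 2018 is a Saturday, so the first Saturday is September 1.
August 27, 2018 falls between 27 April and 1 September, so daylight saving is in effect and Ishvik Sector is at UTC+03:00.
16:00 Ishvik Sector − 3h = 13:00 UTC.
1 March 2018 is a Thursday, so Fridays fall on 2, 9, 16, 23, 30; the last is March 30.
1 October 2018 is a Monday, so the first Sunday is October 7 and the second is October 14.
At the standard offset (UTC+09:00), 13:00 UTC + 9h = 22:00 Yalvik standard time.
The standard-time date in Yalvik, August 27, 2018, lies within the daylight-saving period (30 March – 14 October), so Yalvik is on daylight time, UTC+10:00.
13:00 UTC + 10h = 23:00 Yalvik.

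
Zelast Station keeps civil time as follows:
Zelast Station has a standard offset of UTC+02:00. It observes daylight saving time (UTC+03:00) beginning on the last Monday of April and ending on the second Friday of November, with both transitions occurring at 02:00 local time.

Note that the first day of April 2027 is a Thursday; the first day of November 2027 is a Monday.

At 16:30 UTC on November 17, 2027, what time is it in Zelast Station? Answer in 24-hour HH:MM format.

18:30

1 April 2027 is a Thursday, so Mondays fall on 5, 12, 19, 26; the last is April 26.
1 November 2027 is a Monday, so the first Friday is November 5 and the second is November 12.
At the standard offset (UTC+02:00), 16:30 UTC + 2h = 18:30 Zelast Station standard time.
The standard-time date in Zelast Station, November 17, 2027, does not fall between 26 April and 12 November, so daylight saving is not in effect and Zelast Station is at UTC+02:00.
16:30 UTC + 2h = 18:30 local.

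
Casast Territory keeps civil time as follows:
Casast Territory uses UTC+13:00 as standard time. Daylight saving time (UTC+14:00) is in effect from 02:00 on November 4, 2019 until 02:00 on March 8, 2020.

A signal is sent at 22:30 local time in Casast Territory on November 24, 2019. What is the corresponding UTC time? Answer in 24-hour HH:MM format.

08:30

Daylight saving runs 4 November 2019 – 8 March 2020; November 24, 2019 is inside that window, so Casast Territory is at UTC+14:00.
22:30 local − 14h = 08:30 UTC.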